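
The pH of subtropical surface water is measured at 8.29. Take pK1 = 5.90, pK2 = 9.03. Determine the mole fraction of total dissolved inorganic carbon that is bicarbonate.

α₁ = 0.843

α₁ = 1 / (1 + [H⁺]/K1 + K2/[H⁺]) = 1 / (1 + 10^-2.39 + 10^-0.74)
   = 1 / (1 + 0.0040738 + 0.18197) = 1/1.1860 = 0.8431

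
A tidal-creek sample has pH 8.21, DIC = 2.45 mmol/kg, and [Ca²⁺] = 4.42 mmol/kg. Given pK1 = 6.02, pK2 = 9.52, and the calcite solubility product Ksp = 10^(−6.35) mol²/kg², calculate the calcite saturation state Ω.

α₂ = 1 / (1 + [H⁺]/K2 + [H⁺]²/(K1K2)) = 1 / (1 + 10^+1.31 + 10^-0.88)
   = 1 / (1 + 20.417 + 0.13183) = 1/21.549 = 0.04641
[CO3²⁻] = α₂ × DIC = 0.04641 × 2.45 = 0.1137 mmol/kg
Ksp = 10^(−6.35) = 4.467×10^-7
Ω = [Ca²⁺][CO3²⁻]/Ksp = (4.42×10^-3)(1.137×10^-4) / 4.467×10^-7 = 1.13

Ω = 1.13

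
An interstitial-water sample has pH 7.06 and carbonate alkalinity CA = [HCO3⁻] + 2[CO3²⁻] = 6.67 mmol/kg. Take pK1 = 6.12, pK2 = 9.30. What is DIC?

CA = [HCO3⁻] + 2[CO3²⁻] = (α₁ + 2α₂)·DIC
At pH 7.06: [H⁺]/K1 = 10^-0.94 = 0.11482, K2/[H⁺] = 10^-2.24 = 0.0057544
α₁ = 1/(1 + 0.11482 + 0.0057544) = 1/1.1206 = 0.8924; α₂ = α₁·K2/[H⁺] = 0.005135
α₁ + 2α₂ = 0.9027
DIC = CA / (α₁ + 2α₂) = 6.67 / 0.9027 = 7.39 mmol/kg

DIC = 7.39 mmol/kg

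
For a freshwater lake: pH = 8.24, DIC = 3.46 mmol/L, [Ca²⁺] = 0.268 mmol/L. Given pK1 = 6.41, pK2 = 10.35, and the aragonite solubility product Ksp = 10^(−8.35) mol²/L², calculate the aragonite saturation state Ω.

α₂ = 1 / (1 + [H⁺]/K2 + [H⁺]²/(K1K2)) = 1 / (1 + 10^+2.11 + 10^+0.28)
   = 1 / (1 + 128.82 + 1.9055) = 1/131.73 = 0.007591
[CO3²⁻] = α₂ × DIC = 0.007591 × 3.46 = 0.02627 mmol/L
Ksp = 10^(−8.35) = 4.467×10^-9
Ω = [Ca²⁺][CO3²⁻]/Ksp = (0.268×10^-3)(2.627×10^-5) / 4.467×10^-9 = 1.58

Ω = 1.58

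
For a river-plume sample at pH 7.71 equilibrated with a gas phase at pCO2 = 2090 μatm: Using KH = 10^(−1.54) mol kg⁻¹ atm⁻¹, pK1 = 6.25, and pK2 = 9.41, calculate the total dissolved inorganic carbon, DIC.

[CO2*] = KH · pCO2 = 10^(−1.54) × 2090×10^-6 = 6.028×10^-5 mol/kg
α₀ = 1/(1 + K1/[H⁺] + K1K2/[H⁺]²) = 1/(1 + 10^+1.46 + 10^-0.24) = 0.03288
DIC = [CO2*]/α₀ = 6.028×10^-5 / 0.03288 = 1.83 mmol/kg

DIC = 1.83 mmol/kg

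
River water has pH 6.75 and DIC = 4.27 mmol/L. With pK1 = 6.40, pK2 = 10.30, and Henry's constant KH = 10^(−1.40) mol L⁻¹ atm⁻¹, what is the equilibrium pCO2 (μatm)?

α₀ = 1 / (1 + K1/[H⁺] + K1K2/[H⁺]²) = 1 / (1 + 10^+0.35 + 10^-3.20)
   = 1 / (1 + 2.2387 + 0.00063096) = 1/3.2394 = 0.3087
[CO2*] = α₀ × DIC = 0.3087 × 4.27 = 1.318 mmol/L
pCO2 = [CO2*]/KH = 1.318×10^-3 / 3.981×10^-2 = 3.31×10^4 μatm

pCO2 = 3.31×10^4 μatm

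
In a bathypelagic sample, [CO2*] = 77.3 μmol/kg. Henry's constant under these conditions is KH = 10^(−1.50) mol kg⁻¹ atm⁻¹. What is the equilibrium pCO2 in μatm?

pCO2 = 2440 μatm

KH = 10^(−1.50) = 3.162×10^-2 mol kg⁻¹ atm⁻¹
pCO2 = [CO2*]/KH = 77.3×10^-6 / 3.162×10^-2 = 2.44×10^-3 atm = 2440 μatm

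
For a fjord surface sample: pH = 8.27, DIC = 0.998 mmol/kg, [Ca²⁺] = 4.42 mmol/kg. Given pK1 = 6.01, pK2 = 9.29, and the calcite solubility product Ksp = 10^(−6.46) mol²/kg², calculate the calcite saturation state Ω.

Ω = 1.10

α₂ = 1 / (1 + [H⁺]/K2 + [H⁺]²/(K1K2)) = 1 / (1 + 10^+1.02 + 10^-1.24)
   = 1 / (1 + 10.471 + 0.057544) = 1/11.529 = 0.08674
[CO3²⁻] = α₂ × DIC = 0.08674 × 0.998 = 0.08657 mmol/kg
Ksp = 10^(−6.46) = 3.467×10^-7
Ω = [Ca²⁺][CO3²⁻]/Ksp = (4.42×10^-3)(8.657×10^-5) / 3.467×10^-7 = 1.10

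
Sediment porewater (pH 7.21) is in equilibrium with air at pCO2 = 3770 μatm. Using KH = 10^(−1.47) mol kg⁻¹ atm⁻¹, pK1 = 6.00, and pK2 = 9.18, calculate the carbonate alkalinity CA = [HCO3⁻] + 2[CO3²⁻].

CA = 2.12 mmol/kg

[CO2*] = KH · pCO2 = 10^(−1.47) × 3770×10^-6 = 1.277×10^-4 mol/kg
α₀ = 1/(1 + K1/[H⁺] + K1K2/[H⁺]²) = 1/(1 + 10^+1.21 + 10^-0.76) = 0.05750
DIC = [CO2*]/α₀ = 1.277×10^-4 / 0.05750 = 2.222 mmol/kg
CA = (α₁ + 2α₂)·DIC = (0.9325 + 2×0.009992) × 2.222 = 2.12 mmol/kg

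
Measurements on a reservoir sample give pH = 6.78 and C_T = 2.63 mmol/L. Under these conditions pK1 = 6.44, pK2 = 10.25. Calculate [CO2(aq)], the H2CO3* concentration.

α₀ = 1 / (1 + K1/[H⁺] + K1K2/[H⁺]²) = 1 / (1 + 10^+0.34 + 10^-3.13)
   = 1 / (1 + 2.1878 + 0.00074131) = 1/3.1885 = 0.3136
[CO2*] = α₀ × DIC = 0.3136 × 2.63 = 0.825 mmol/L

[CO2*] = 0.825 mmol/L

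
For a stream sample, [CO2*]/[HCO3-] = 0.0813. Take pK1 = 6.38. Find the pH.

From K1 = [H⁺][HCO3-]/[CO2*]:  pH = pK1 − log₁₀([CO2*]/[HCO3-])
log₁₀(0.0813) = -1.090
pH = 6.38 − (-1.090) = 7.47

pH = 7.47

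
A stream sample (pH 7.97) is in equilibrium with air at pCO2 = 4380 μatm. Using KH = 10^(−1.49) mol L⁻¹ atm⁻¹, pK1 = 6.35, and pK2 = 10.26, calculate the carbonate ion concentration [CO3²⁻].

[CO2*] = KH · pCO2 = 10^(−1.49) × 4380×10^-6 = 1.417×10^-4 mol/L
α₀ = 1/(1 + K1/[H⁺] + K1K2/[H⁺]²) = 1/(1 + 10^+1.62 + 10^-0.67) = 0.02331
DIC = [CO2*]/α₀ = 1.417×10^-4 / 0.02331 = 6.080 mmol/L
[CO3²⁻] = α₂·DIC; α₂ = 0.004984, so [CO3²⁻] = 0.004984 × 6.080 = 0.0303 mmol/L

[CO3²⁻] = 0.0303 mmol/L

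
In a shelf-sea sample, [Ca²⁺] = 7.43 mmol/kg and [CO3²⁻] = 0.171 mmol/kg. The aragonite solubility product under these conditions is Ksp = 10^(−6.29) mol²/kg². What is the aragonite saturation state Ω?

Ksp = 10^(−6.29) = 5.129×10^-7
Ω = [Ca²⁺][CO3²⁻]/Ksp = (7.43×10^-3)(0.171×10^-3) / 5.129×10^-7 = 2.48

Ω = 2.48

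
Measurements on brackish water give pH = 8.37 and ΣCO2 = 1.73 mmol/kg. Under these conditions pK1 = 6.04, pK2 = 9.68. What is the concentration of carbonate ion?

α₂ = 1 / (1 + [H⁺]/K2 + [H⁺]²/(K1K2)) = 1 / (1 + 10^+1.31 + 10^-1.02)
   = 1 / (1 + 20.417 + 0.095499) = 1/21.513 = 0.04648
[CO3²⁻] = α₂ × DIC = 0.04648 × 1.73 = 0.0804 mmol/kg

[CO3²⁻] = 0.0804 mmol/kg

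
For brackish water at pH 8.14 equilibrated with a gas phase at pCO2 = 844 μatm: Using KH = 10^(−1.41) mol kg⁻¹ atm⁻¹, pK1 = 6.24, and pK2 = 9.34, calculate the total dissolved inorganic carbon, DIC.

[CO2*] = KH · pCO2 = 10^(−1.41) × 844×10^-6 = 3.284×10^-5 mol/kg
α₀ = 1/(1 + K1/[H⁺] + K1K2/[H⁺]²) = 1/(1 + 10^+1.90 + 10^+0.70) = 0.01170
DIC = [CO2*]/α₀ = 3.284×10^-5 / 0.01170 = 2.81 mmol/kg

DIC = 2.81 mmol/kg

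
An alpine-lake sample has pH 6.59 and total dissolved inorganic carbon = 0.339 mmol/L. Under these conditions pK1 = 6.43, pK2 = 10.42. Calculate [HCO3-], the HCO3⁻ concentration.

[HCO3⁻] = 0.200 mmol/L

α₁ = 1 / (1 + [H⁺]/K1 + K2/[H⁺]) = 1 / (1 + 10^-0.16 + 10^-3.83)
   = 1 / (1 + 0.69183 + 0.00014791) = 1/1.6920 = 0.5910
[HCO3⁻] = α₁ × DIC = 0.5910 × 0.339 = 0.200 mmol/L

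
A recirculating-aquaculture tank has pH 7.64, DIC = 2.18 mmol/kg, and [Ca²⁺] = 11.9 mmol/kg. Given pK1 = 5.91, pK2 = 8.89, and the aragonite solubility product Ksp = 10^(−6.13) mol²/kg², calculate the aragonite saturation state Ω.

α₂ = 1 / (1 + [H⁺]/K2 + [H⁺]²/(K1K2)) = 1 / (1 + 10^+1.25 + 10^-0.48)
   = 1 / (1 + 17.783 + 0.33113) = 1/19.114 = 0.05232
[CO3²⁻] = α₂ × DIC = 0.05232 × 2.18 = 0.1141 mmol/kg
Ksp = 10^(−6.13) = 7.413×10^-7
Ω = [Ca²⁺][CO3²⁻]/Ksp = (11.9×10^-3)(1.141×10^-4) / 7.413×10^-7 = 1.83

Ω = 1.83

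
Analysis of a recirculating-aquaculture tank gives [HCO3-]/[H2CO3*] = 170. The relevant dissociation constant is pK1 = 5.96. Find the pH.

pH = 8.19

From K1 = [H⁺][HCO3-]/[H2CO3*]:  pH = pK1 + log₁₀([HCO3-]/[H2CO3*])
log₁₀(170) = +2.230
pH = 5.96 + (+2.230) = 8.19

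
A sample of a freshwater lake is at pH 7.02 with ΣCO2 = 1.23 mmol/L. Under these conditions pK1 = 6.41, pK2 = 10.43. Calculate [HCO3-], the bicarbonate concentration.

α₁ = 1 / (1 + [H⁺]/K1 + K2/[H⁺]) = 1 / (1 + 10^-0.61 + 10^-3.41)
   = 1 / (1 + 0.24547 + 0.00038905) = 1/1.2459 = 0.8027
[HCO3⁻] = α₁ × DIC = 0.8027 × 1.23 = 0.987 mmol/L

[HCO3⁻] = 0.987 mmol/L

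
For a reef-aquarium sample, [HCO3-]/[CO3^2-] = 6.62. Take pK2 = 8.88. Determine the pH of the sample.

From K2 = [H⁺][CO3^2-]/[HCO3-]:  pH = pK2 − log₁₀([HCO3-]/[CO3^2-])
log₁₀(6.62) = +0.821
pH = 8.88 − (+0.821) = 8.06

pH = 8.06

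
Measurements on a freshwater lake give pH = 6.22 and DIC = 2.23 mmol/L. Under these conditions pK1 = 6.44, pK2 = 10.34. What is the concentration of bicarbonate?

α₁ = 1 / (1 + [H⁺]/K1 + K2/[H⁺]) = 1 / (1 + 10^+0.22 + 10^-4.12)
   = 1 / (1 + 1.6596 + 7.5858×10^-5) = 1/2.6597 = 0.3760
[HCO3⁻] = α₁ × DIC = 0.3760 × 2.23 = 0.838 mmol/L

[HCO3⁻] = 0.838 mmol/L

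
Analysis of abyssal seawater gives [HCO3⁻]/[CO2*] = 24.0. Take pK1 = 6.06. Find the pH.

pH = 7.44

From K1 = [H⁺][HCO3⁻]/[CO2*]:  pH = pK1 + log₁₀([HCO3⁻]/[CO2*])
log₁₀(24.0) = +1.380
pH = 6.06 + (+1.380) = 7.44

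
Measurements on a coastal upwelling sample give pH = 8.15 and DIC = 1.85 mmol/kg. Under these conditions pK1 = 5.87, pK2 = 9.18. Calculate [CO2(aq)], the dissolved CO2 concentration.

[CO2*] = 8.84 μmol/kg

α₀ = 1 / (1 + K1/[H⁺] + K1K2/[H⁺]²) = 1 / (1 + 10^+2.28 + 10^+1.25)
   = 1 / (1 + 190.55 + 17.783) = 1/209.33 = 0.004777
[CO2*] = α₀ × DIC = 0.004777 × 1.85 = 0.00884 mmol/kg = 8.84 μmol/kg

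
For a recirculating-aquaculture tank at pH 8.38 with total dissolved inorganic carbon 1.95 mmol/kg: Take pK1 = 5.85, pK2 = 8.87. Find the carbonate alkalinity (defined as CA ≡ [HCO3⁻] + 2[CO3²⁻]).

CA = [HCO3⁻] + 2[CO3²⁻] = (α₁ + 2α₂)·DIC
At pH 8.38: [H⁺]/K1 = 10^-2.53 = 0.0029512, K2/[H⁺] = 10^-0.49 = 0.32359
α₁ = 1/(1 + 0.0029512 + 0.32359) = 1/1.3265 = 0.7538; α₂ = α₁·K2/[H⁺] = 0.2439
α₁ + 2α₂ = 1.2417
CA = 1.2417 × 1.95 = 2.42 mmol/kg

CA = 2.42 mmol/kg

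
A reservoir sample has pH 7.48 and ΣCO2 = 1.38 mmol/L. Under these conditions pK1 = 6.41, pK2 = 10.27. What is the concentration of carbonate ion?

α₂ = 1 / (1 + [H⁺]/K2 + [H⁺]²/(K1K2)) = 1 / (1 + 10^+2.79 + 10^+1.72)
   = 1 / (1 + 616.60 + 52.481) = 1/670.08 = 0.001492
[CO3²⁻] = α₂ × DIC = 0.001492 × 1.38 = 0.00206 mmol/L = 2.06 μmol/L

[CO3²⁻] = 2.06 μmol/L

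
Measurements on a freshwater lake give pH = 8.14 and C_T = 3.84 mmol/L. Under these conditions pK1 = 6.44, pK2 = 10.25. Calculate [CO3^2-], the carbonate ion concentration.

α₂ = 1 / (1 + [H⁺]/K2 + [H⁺]²/(K1K2)) = 1 / (1 + 10^+2.11 + 10^+0.41)
   = 1 / (1 + 128.82 + 2.5704) = 1/132.40 = 0.007553
[CO3²⁻] = α₂ × DIC = 0.007553 × 3.84 = 0.0290 mmol/L

[CO3²⁻] = 0.0290 mmol/L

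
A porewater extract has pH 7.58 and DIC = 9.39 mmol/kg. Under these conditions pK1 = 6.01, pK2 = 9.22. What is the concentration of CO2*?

α₀ = 1 / (1 + K1/[H⁺] + K1K2/[H⁺]²) = 1 / (1 + 10^+1.57 + 10^-0.07)
   = 1 / (1 + 37.154 + 0.85114) = 1/39.005 = 0.02564
[CO2*] = α₀ × DIC = 0.02564 × 9.39 = 0.241 mmol/kg

[CO2*] = 0.241 mmol/kg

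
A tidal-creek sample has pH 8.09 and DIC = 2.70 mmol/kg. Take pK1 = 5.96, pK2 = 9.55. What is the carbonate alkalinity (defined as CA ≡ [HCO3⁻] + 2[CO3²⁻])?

CA = 2.77 mmol/kg

CA = [HCO3⁻] + 2[CO3²⁻] = (α₁ + 2α₂)·DIC
At pH 8.09: [H⁺]/K1 = 10^-2.13 = 0.0074131, K2/[H⁺] = 10^-1.46 = 0.034674
α₁ = 1/(1 + 0.0074131 + 0.034674) = 1/1.0421 = 0.9596; α₂ = α₁·K2/[H⁺] = 0.03327
α₁ + 2α₂ = 1.0262
CA = 1.0262 × 2.70 = 2.77 mmol/kg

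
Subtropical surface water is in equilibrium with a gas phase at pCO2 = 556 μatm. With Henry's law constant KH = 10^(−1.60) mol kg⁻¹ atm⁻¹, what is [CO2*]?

[CO2*] = 14.0 μmol/kg

KH = 10^(−1.60) = 2.512×10^-2 mol kg⁻¹ atm⁻¹
[CO2*] = KH · pCO2 = 2.512×10^-2 × 556×10^-6 atm = 1.40×10^-5 mol/kg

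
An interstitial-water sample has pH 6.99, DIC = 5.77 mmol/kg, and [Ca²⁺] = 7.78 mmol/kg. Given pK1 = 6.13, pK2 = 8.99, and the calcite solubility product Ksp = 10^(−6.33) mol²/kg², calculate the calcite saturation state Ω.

Ω = 0.836

α₂ = 1 / (1 + [H⁺]/K2 + [H⁺]²/(K1K2)) = 1 / (1 + 10^+2.00 + 10^+1.14)
   = 1 / (1 + 100.00 + 13.804) = 1/114.80 = 0.008711
[CO3²⁻] = α₂ × DIC = 0.008711 × 5.77 = 0.05026 mmol/kg
Ksp = 10^(−6.33) = 4.677×10^-7
Ω = [Ca²⁺][CO3²⁻]/Ksp = (7.78×10^-3)(5.026×10^-5) / 4.677×10^-7 = 0.836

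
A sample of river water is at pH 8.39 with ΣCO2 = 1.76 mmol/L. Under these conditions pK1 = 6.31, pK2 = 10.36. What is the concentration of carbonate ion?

[CO3²⁻] = 18.5 μmol/L

α₂ = 1 / (1 + [H⁺]/K2 + [H⁺]²/(K1K2)) = 1 / (1 + 10^+1.97 + 10^-0.11)
   = 1 / (1 + 93.325 + 0.77625) = 1/95.102 = 0.01052
[CO3²⁻] = α₂ × DIC = 0.01052 × 1.76 = 0.0185 mmol/L = 18.5 μmol/L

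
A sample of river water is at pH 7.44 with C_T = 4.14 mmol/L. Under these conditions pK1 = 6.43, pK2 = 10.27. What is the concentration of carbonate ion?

[CO3²⁻] = 5.57 μmol/L

α₂ = 1 / (1 + [H⁺]/K2 + [H⁺]²/(K1K2)) = 1 / (1 + 10^+2.83 + 10^+1.82)
   = 1 / (1 + 676.08 + 66.069) = 1/743.15 = 0.001346
[CO3²⁻] = α₂ × DIC = 0.001346 × 4.14 = 0.00557 mmol/L = 5.57 μmol/L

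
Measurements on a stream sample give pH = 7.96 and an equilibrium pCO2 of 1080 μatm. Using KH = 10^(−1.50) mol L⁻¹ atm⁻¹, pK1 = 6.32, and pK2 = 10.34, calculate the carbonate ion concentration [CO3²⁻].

[CO2*] = KH · pCO2 = 10^(−1.50) × 1080×10^-6 = 3.415×10^-5 mol/L
α₀ = 1/(1 + K1/[H⁺] + K1K2/[H⁺]²) = 1/(1 + 10^+1.64 + 10^-0.74) = 0.02230
DIC = [CO2*]/α₀ = 3.415×10^-5 / 0.02230 = 1.531 mmol/L
[CO3²⁻] = α₂·DIC; α₂ = 0.004059, so [CO3²⁻] = 0.004059 × 1.531 = 0.00621 mmol/L = 6.21 μmol/L

[CO3²⁻] = 6.21 μmol/L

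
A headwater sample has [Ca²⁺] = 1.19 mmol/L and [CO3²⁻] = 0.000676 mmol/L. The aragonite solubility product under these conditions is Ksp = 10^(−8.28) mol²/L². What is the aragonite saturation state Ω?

Ksp = 10^(−8.28) = 5.248×10^-9
Ω = [Ca²⁺][CO3²⁻]/Ksp = (1.19×10^-3)(0.000676×10^-3) / 5.248×10^-9 = 0.153

Ω = 0.153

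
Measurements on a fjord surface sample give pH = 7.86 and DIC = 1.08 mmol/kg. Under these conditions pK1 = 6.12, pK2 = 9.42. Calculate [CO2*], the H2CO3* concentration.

α₀ = 1 / (1 + K1/[H⁺] + K1K2/[H⁺]²) = 1 / (1 + 10^+1.74 + 10^+0.18)
   = 1 / (1 + 54.954 + 1.5136) = 1/57.468 = 0.01740
[CO2*] = α₀ × DIC = 0.01740 × 1.08 = 0.0188 mmol/kg = 18.8 μmol/kg

[CO2*] = 18.8 μmol/kg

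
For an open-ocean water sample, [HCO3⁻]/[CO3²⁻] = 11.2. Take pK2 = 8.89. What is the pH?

From K2 = [H⁺][CO3²⁻]/[HCO3⁻]:  pH = pK2 − log₁₀([HCO3⁻]/[CO3²⁻])
log₁₀(11.2) = +1.049
pH = 8.89 − (+1.049) = 7.84

pH = 7.84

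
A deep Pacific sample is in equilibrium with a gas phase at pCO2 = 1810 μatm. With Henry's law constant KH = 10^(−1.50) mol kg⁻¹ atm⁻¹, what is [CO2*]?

KH = 10^(−1.50) = 3.162×10^-2 mol kg⁻¹ atm⁻¹
[CO2*] = KH · pCO2 = 3.162×10^-2 × 1810×10^-6 atm = 5.72×10^-5 mol/kg

[CO2*] = 57.2 μmol/kg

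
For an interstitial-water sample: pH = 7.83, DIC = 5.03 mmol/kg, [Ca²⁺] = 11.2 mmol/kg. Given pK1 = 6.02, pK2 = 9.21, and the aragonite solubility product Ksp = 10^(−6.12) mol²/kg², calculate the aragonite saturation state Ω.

Ω = 2.93

α₂ = 1 / (1 + [H⁺]/K2 + [H⁺]²/(K1K2)) = 1 / (1 + 10^+1.38 + 10^-0.43)
   = 1 / (1 + 23.988 + 0.37154) = 1/25.360 = 0.03943
[CO3²⁻] = α₂ × DIC = 0.03943 × 5.03 = 0.1983 mmol/kg
Ksp = 10^(−6.12) = 7.586×10^-7
Ω = [Ca²⁺][CO3²⁻]/Ksp = (11.2×10^-3)(1.983×10^-4) / 7.586×10^-7 = 2.93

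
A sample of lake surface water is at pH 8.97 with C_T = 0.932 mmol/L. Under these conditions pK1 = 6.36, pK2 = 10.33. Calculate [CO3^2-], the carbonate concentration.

α₂ = 1 / (1 + [H⁺]/K2 + [H⁺]²/(K1K2)) = 1 / (1 + 10^+1.36 + 10^-1.25)
   = 1 / (1 + 22.909 + 0.056234) = 1/23.965 = 0.04173
[CO3²⁻] = α₂ × DIC = 0.04173 × 0.932 = 0.0389 mmol/L

[CO3²⁻] = 0.0389 mmol/L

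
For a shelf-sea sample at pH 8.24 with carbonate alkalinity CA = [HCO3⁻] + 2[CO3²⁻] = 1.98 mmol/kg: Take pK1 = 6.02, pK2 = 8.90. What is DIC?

DIC = 1.69 mmol/kg

CA = [HCO3⁻] + 2[CO3²⁻] = (α₁ + 2α₂)·DIC
At pH 8.24: [H⁺]/K1 = 10^-2.22 = 0.0060256, K2/[H⁺] = 10^-0.66 = 0.21878
α₁ = 1/(1 + 0.0060256 + 0.21878) = 1/1.2248 = 0.8165; α₂ = α₁·K2/[H⁺] = 0.1786
α₁ + 2α₂ = 1.1737
DIC = CA / (α₁ + 2α₂) = 1.98 / 1.1737 = 1.69 mmol/kg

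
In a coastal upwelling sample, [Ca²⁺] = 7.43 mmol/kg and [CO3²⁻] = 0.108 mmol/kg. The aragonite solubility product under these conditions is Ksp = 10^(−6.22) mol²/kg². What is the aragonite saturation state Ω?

Ω = 1.33

Ksp = 10^(−6.22) = 6.026×10^-7
Ω = [Ca²⁺][CO3²⁻]/Ksp = (7.43×10^-3)(0.108×10^-3) / 6.026×10^-7 = 1.33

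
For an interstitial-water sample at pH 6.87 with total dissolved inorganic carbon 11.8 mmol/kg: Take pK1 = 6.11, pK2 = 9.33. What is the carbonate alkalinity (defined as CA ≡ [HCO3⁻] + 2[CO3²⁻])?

CA = 10.1 mmol/kg

CA = [HCO3⁻] + 2[CO3²⁻] = (α₁ + 2α₂)·DIC
At pH 6.87: [H⁺]/K1 = 10^-0.76 = 0.17378, K2/[H⁺] = 10^-2.46 = 0.0034674
α₁ = 1/(1 + 0.17378 + 0.0034674) = 1/1.1772 = 0.8494; α₂ = α₁·K2/[H⁺] = 0.002945
α₁ + 2α₂ = 0.8553
CA = 0.8553 × 11.8 = 10.1 mmol/kg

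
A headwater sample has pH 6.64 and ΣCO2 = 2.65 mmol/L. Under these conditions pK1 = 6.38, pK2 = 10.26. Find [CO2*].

[CO2*] = 0.940 mmol/L

α₀ = 1 / (1 + K1/[H⁺] + K1K2/[H⁺]²) = 1 / (1 + 10^+0.26 + 10^-3.36)
   = 1 / (1 + 1.8197 + 0.00043652) = 1/2.8201 = 0.3546
[CO2*] = α₀ × DIC = 0.3546 × 2.65 = 0.940 mmol/L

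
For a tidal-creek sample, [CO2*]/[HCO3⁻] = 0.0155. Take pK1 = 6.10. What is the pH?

From K1 = [H⁺][HCO3⁻]/[CO2*]:  pH = pK1 − log₁₀([CO2*]/[HCO3⁻])
log₁₀(0.0155) = -1.810
pH = 6.10 − (-1.810) = 7.91

pH = 7.91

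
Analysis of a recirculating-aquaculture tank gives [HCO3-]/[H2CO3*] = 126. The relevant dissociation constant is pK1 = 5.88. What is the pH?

pH = 7.98

From K1 = [H⁺][HCO3-]/[H2CO3*]:  pH = pK1 + log₁₀([HCO3-]/[H2CO3*])
log₁₀(126) = +2.100
pH = 5.88 + (+2.100) = 7.98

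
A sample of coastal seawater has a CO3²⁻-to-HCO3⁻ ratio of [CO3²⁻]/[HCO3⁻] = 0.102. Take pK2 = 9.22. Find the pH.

From K2 = [H⁺][CO3²⁻]/[HCO3⁻]:  pH = pK2 + log₁₀([CO3²⁻]/[HCO3⁻])
log₁₀(0.102) = -0.991
pH = 9.22 + (-0.991) = 8.23

pH = 8.23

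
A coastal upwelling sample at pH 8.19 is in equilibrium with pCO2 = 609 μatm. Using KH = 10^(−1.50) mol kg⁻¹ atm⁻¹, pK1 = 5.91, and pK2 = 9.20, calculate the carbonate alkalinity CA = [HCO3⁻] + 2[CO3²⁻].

[CO2*] = KH · pCO2 = 10^(−1.50) × 609×10^-6 = 1.926×10^-5 mol/kg
α₀ = 1/(1 + K1/[H⁺] + K1K2/[H⁺]²) = 1/(1 + 10^+2.28 + 10^+1.27) = 0.004758
DIC = [CO2*]/α₀ = 1.926×10^-5 / 0.004758 = 4.047 mmol/kg
CA = (α₁ + 2α₂)·DIC = (0.9066 + 2×0.08860) × 4.047 = 4.39 mmol/kg

CA = 4.39 mmol/kg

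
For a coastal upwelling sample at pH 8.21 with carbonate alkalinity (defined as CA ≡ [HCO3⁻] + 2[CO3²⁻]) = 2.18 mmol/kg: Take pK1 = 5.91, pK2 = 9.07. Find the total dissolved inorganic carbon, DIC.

DIC = 1.95 mmol/kg

CA = [HCO3⁻] + 2[CO3²⁻] = (α₁ + 2α₂)·DIC
At pH 8.21: [H⁺]/K1 = 10^-2.30 = 0.0050119, K2/[H⁺] = 10^-0.86 = 0.13804
α₁ = 1/(1 + 0.0050119 + 0.13804) = 1/1.1431 = 0.8749; α₂ = α₁·K2/[H⁺] = 0.1208
α₁ + 2α₂ = 1.1164
DIC = CA / (α₁ + 2α₂) = 2.18 / 1.1164 = 1.95 mmol/kg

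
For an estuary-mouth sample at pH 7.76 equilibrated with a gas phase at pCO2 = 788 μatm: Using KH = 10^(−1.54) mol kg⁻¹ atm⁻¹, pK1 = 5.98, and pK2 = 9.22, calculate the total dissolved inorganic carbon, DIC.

DIC = 1.44 mmol/kg

[CO2*] = KH · pCO2 = 10^(−1.54) × 788×10^-6 = 2.273×10^-5 mol/kg
α₀ = 1/(1 + K1/[H⁺] + K1K2/[H⁺]²) = 1/(1 + 10^+1.78 + 10^+0.32) = 0.01579
DIC = [CO2*]/α₀ = 2.273×10^-5 / 0.01579 = 1.44 mmol/kg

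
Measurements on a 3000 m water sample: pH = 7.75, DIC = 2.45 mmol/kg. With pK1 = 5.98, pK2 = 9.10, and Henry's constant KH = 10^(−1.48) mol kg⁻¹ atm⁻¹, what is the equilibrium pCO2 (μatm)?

α₀ = 1 / (1 + K1/[H⁺] + K1K2/[H⁺]²) = 1 / (1 + 10^+1.77 + 10^+0.42)
   = 1 / (1 + 58.884 + 2.6303) = 1/62.515 = 0.01600
[CO2*] = α₀ × DIC = 0.01600 × 2.45 = 0.03919 mmol/kg
pCO2 = [CO2*]/KH = 3.919×10^-5 / 3.311×10^-2 = 1180 μatm

pCO2 = 1180 μatm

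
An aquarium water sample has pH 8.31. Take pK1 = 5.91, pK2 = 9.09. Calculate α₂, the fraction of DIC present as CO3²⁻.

α₂ = 1 / (1 + [H⁺]/K2 + [H⁺]²/(K1K2)) = 1 / (1 + 10^+0.78 + 10^-1.62)
   = 1 / (1 + 6.0256 + 0.023988) = 1/7.0496 = 0.1419

α₂ = 0.142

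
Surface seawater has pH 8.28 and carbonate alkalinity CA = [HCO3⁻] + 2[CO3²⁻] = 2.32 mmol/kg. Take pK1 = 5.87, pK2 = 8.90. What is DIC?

DIC = 1.95 mmol/kg

CA = [HCO3⁻] + 2[CO3²⁻] = (α₁ + 2α₂)·DIC
At pH 8.28: [H⁺]/K1 = 10^-2.41 = 0.0038905, K2/[H⁺] = 10^-0.62 = 0.23988
α₁ = 1/(1 + 0.0038905 + 0.23988) = 1/1.2438 = 0.8040; α₂ = α₁·K2/[H⁺] = 0.1929
α₁ + 2α₂ = 1.1897
DIC = CA / (α₁ + 2α₂) = 2.32 / 1.1897 = 1.95 mmol/kg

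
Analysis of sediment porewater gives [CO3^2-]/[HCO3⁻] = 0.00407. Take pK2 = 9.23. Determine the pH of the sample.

From K2 = [H⁺][CO3^2-]/[HCO3⁻]:  pH = pK2 + log₁₀([CO3^2-]/[HCO3⁻])
log₁₀(0.00407) = -2.390
pH = 9.23 + (-2.390) = 6.84

pH = 6.84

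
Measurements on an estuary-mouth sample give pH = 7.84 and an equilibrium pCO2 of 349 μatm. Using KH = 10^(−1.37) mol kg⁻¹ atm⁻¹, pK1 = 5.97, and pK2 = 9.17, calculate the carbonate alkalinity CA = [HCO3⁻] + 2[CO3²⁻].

CA = 1.21 mmol/kg

[CO2*] = KH · pCO2 = 10^(−1.37) × 349×10^-6 = 1.489×10^-5 mol/kg
α₀ = 1/(1 + K1/[H⁺] + K1K2/[H⁺]²) = 1/(1 + 10^+1.87 + 10^+0.54) = 0.01272
DIC = [CO2*]/α₀ = 1.489×10^-5 / 0.01272 = 1.170 mmol/kg
CA = (α₁ + 2α₂)·DIC = (0.9432 + 2×0.04412) × 1.170 = 1.21 mmol/kg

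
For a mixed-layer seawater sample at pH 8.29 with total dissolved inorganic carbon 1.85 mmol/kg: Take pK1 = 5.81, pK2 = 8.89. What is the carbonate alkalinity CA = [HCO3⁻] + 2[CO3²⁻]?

CA = [HCO3⁻] + 2[CO3²⁻] = (α₁ + 2α₂)·DIC
At pH 8.29: [H⁺]/K1 = 10^-2.48 = 0.0033113, K2/[H⁺] = 10^-0.60 = 0.25119
α₁ = 1/(1 + 0.0033113 + 0.25119) = 1/1.2545 = 0.7971; α₂ = α₁·K2/[H⁺] = 0.2002
α₁ + 2α₂ = 1.1976
CA = 1.1976 × 1.85 = 2.22 mmol/kg

CA = 2.22 mmol/kg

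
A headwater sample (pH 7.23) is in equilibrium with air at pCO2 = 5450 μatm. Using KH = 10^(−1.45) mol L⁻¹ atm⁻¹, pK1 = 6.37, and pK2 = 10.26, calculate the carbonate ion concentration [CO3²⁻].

[CO3²⁻] = 1.31 μmol/L

[CO2*] = KH · pCO2 = 10^(−1.45) × 5450×10^-6 = 1.934×10^-4 mol/L
α₀ = 1/(1 + K1/[H⁺] + K1K2/[H⁺]²) = 1/(1 + 10^+0.86 + 10^-2.17) = 0.1212
DIC = [CO2*]/α₀ = 1.934×10^-4 / 0.1212 = 1.596 mmol/L
[CO3²⁻] = α₂·DIC; α₂ = 0.0008194, so [CO3²⁻] = 0.0008194 × 1.596 = 0.00131 mmol/L = 1.31 μmol/L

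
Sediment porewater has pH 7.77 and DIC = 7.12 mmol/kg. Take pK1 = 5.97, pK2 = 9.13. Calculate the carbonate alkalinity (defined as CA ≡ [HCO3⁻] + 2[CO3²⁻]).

CA = 7.31 mmol/kg

CA = [HCO3⁻] + 2[CO3²⁻] = (α₁ + 2α₂)·DIC
At pH 7.77: [H⁺]/K1 = 10^-1.80 = 0.015849, K2/[H⁺] = 10^-1.36 = 0.043652
α₁ = 1/(1 + 0.015849 + 0.043652) = 1/1.0595 = 0.9438; α₂ = α₁·K2/[H⁺] = 0.04120
α₁ + 2α₂ = 1.0262
CA = 1.0262 × 7.12 = 7.31 mmol/kg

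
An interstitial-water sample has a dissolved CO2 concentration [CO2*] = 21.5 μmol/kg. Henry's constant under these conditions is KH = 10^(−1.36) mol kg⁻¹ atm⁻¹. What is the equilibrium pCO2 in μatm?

pCO2 = 493 μatm

KH = 10^(−1.36) = 4.365×10^-2 mol kg⁻¹ atm⁻¹
pCO2 = [CO2*]/KH = 21.5×10^-6 / 4.365×10^-2 = 4.93×10^-4 atm = 493 μatm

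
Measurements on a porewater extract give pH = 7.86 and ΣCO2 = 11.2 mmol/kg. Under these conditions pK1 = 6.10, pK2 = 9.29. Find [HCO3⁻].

α₁ = 1 / (1 + [H⁺]/K1 + K2/[H⁺]) = 1 / (1 + 10^-1.76 + 10^-1.43)
   = 1 / (1 + 0.017378 + 0.037154) = 1/1.0545 = 0.9483
[HCO3⁻] = α₁ × DIC = 0.9483 × 11.2 = 10.6 mmol/kg

[HCO3⁻] = 10.6 mmol/kg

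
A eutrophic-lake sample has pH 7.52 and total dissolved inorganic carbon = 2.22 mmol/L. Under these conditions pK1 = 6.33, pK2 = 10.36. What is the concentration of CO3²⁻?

[CO3²⁻] = 3.01 μmol/L

α₂ = 1 / (1 + [H⁺]/K2 + [H⁺]²/(K1K2)) = 1 / (1 + 10^+2.84 + 10^+1.65)
   = 1 / (1 + 691.83 + 44.668) = 1/737.50 = 0.001356
[CO3²⁻] = α₂ × DIC = 0.001356 × 2.22 = 0.00301 mmol/L = 3.01 μmol/L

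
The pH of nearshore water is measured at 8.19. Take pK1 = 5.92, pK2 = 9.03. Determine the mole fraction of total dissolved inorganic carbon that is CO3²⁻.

α₂ = 0.126

α₂ = 1 / (1 + [H⁺]/K2 + [H⁺]²/(K1K2)) = 1 / (1 + 10^+0.84 + 10^-1.43)
   = 1 / (1 + 6.9183 + 0.037154) = 1/7.9555 = 0.1257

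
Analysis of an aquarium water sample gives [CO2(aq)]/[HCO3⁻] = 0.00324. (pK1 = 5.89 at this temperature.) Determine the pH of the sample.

pH = 8.38

From K1 = [H⁺][HCO3⁻]/[CO2(aq)]:  pH = pK1 − log₁₀([CO2(aq)]/[HCO3⁻])
log₁₀(0.00324) = -2.489
pH = 5.89 − (-2.489) = 8.38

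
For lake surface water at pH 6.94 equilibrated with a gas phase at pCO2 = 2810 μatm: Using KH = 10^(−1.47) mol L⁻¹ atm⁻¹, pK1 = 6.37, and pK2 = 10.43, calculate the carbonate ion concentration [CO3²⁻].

[CO2*] = KH · pCO2 = 10^(−1.47) × 2810×10^-6 = 9.522×10^-5 mol/L
α₀ = 1/(1 + K1/[H⁺] + K1K2/[H⁺]²) = 1/(1 + 10^+0.57 + 10^-2.92) = 0.2120
DIC = [CO2*]/α₀ = 9.522×10^-5 / 0.2120 = 0.4491 mmol/L
[CO3²⁻] = α₂·DIC; α₂ = 0.0002549, so [CO3²⁻] = 0.0002549 × 0.4491 = 0.000114 mmol/L = 0.114 μmol/L

[CO3²⁻] = 0.114 μmol/L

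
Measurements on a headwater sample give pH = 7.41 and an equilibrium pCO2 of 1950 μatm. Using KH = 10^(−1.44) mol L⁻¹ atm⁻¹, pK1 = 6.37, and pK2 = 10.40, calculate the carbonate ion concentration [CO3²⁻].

[CO2*] = KH · pCO2 = 10^(−1.44) × 1950×10^-6 = 7.080×10^-5 mol/L
α₀ = 1/(1 + K1/[H⁺] + K1K2/[H⁺]²) = 1/(1 + 10^+1.04 + 10^-1.95) = 0.08350
DIC = [CO2*]/α₀ = 7.080×10^-5 / 0.08350 = 0.8479 mmol/L
[CO3²⁻] = α₂·DIC; α₂ = 0.0009369, so [CO3²⁻] = 0.0009369 × 0.8479 = 0.000794 mmol/L = 0.794 μmol/L

[CO3²⁻] = 0.794 μmol/L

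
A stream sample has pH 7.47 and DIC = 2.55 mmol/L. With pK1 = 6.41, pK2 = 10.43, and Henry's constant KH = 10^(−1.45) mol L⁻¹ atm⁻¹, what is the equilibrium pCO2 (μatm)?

α₀ = 1 / (1 + K1/[H⁺] + K1K2/[H⁺]²) = 1 / (1 + 10^+1.06 + 10^-1.90)
   = 1 / (1 + 11.482 + 0.012589) = 1/12.494 = 0.08004
[CO2*] = α₀ × DIC = 0.08004 × 2.55 = 0.2041 mmol/L
pCO2 = [CO2*]/KH = 2.041×10^-4 / 3.548×10^-2 = 5750 μatm

pCO2 = 5750 μatm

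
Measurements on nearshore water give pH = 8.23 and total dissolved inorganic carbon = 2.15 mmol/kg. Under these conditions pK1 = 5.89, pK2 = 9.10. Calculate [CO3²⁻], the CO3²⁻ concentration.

α₂ = 1 / (1 + [H⁺]/K2 + [H⁺]²/(K1K2)) = 1 / (1 + 10^+0.87 + 10^-1.47)
   = 1 / (1 + 7.4131 + 0.033884) = 1/8.4470 = 0.1184
[CO3²⁻] = α₂ × DIC = 0.1184 × 2.15 = 0.255 mmol/kg

[CO3²⁻] = 0.255 mmol/kg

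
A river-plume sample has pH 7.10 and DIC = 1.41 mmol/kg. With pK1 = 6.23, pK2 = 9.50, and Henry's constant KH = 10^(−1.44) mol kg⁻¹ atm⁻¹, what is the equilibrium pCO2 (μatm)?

pCO2 = 4600 μatm

α₀ = 1 / (1 + K1/[H⁺] + K1K2/[H⁺]²) = 1 / (1 + 10^+0.87 + 10^-1.53)
   = 1 / (1 + 7.4131 + 0.029512) = 1/8.4426 = 0.1184
[CO2*] = α₀ × DIC = 0.1184 × 1.41 = 0.1670 mmol/kg
pCO2 = [CO2*]/KH = 1.670×10^-4 / 3.631×10^-2 = 4600 μatm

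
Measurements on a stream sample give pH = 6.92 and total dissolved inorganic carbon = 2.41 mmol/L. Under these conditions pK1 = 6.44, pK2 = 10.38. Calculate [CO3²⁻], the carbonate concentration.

α₂ = 1 / (1 + [H⁺]/K2 + [H⁺]²/(K1K2)) = 1 / (1 + 10^+3.46 + 10^+2.98)
   = 1 / (1 + 2884.0 + 954.99) = 1/3840.0 = 0.0002604
[CO3²⁻] = α₂ × DIC = 0.0002604 × 2.41 = 0.000628 mmol/L = 0.628 μmol/L

[CO3²⁻] = 0.628 μmol/L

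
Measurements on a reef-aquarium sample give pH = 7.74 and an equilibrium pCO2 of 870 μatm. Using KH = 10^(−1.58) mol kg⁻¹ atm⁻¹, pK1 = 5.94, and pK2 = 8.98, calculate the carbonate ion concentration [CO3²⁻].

[CO3²⁻] = 0.0831 mmol/kg

[CO2*] = KH · pCO2 = 10^(−1.58) × 870×10^-6 = 2.288×10^-5 mol/kg
α₀ = 1/(1 + K1/[H⁺] + K1K2/[H⁺]²) = 1/(1 + 10^+1.80 + 10^+0.56) = 0.01477
DIC = [CO2*]/α₀ = 2.288×10^-5 / 0.01477 = 1.550 mmol/kg
[CO3²⁻] = α₂·DIC; α₂ = 0.05361, so [CO3²⁻] = 0.05361 × 1.550 = 0.0831 mmol/kg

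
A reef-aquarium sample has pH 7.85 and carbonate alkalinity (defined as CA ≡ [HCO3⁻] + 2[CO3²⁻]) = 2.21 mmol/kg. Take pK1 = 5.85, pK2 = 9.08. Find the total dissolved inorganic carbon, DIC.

CA = [HCO3⁻] + 2[CO3²⁻] = (α₁ + 2α₂)·DIC
At pH 7.85: [H⁺]/K1 = 10^-2.00 = 0.010000, K2/[H⁺] = 10^-1.23 = 0.058884
α₁ = 1/(1 + 0.010000 + 0.058884) = 1/1.0689 = 0.9356; α₂ = α₁·K2/[H⁺] = 0.05509
α₁ + 2α₂ = 1.0457
DIC = CA / (α₁ + 2α₂) = 2.21 / 1.0457 = 2.11 mmol/kg

DIC = 2.11 mmol/kg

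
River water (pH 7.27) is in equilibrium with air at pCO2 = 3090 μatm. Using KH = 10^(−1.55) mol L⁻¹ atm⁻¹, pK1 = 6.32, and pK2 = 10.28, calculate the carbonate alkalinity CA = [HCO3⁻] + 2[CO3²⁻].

CA = 0.778 mmol/L

[CO2*] = KH · pCO2 = 10^(−1.55) × 3090×10^-6 = 8.709×10^-5 mol/L
α₀ = 1/(1 + K1/[H⁺] + K1K2/[H⁺]²) = 1/(1 + 10^+0.95 + 10^-2.06) = 0.1008
DIC = [CO2*]/α₀ = 8.709×10^-5 / 0.1008 = 0.8640 mmol/L
CA = (α₁ + 2α₂)·DIC = (0.8983 + 2×0.0008779) × 0.8640 = 0.778 mmol/L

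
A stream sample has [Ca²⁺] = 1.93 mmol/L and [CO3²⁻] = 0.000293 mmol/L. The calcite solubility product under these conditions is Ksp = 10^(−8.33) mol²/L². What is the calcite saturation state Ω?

Ω = 0.121

Ksp = 10^(−8.33) = 4.677×10^-9
Ω = [Ca²⁺][CO3²⁻]/Ksp = (1.93×10^-3)(0.000293×10^-3) / 4.677×10^-9 = 0.121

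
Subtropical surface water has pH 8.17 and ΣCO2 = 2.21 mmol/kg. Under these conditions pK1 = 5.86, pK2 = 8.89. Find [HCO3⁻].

[HCO3⁻] = 1.85 mmol/kg

α₁ = 1 / (1 + [H⁺]/K1 + K2/[H⁺]) = 1 / (1 + 10^-2.31 + 10^-0.72)
   = 1 / (1 + 0.0048978 + 0.19055) = 1/1.1954 = 0.8365
[HCO3⁻] = α₁ × DIC = 0.8365 × 2.21 = 1.85 mmol/kg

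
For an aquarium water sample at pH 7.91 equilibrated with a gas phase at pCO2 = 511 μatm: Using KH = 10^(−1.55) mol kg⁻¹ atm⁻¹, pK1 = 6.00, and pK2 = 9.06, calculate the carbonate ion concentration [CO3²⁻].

[CO2*] = KH · pCO2 = 10^(−1.55) × 511×10^-6 = 1.440×10^-5 mol/kg
α₀ = 1/(1 + K1/[H⁺] + K1K2/[H⁺]²) = 1/(1 + 10^+1.91 + 10^+0.76) = 0.01136
DIC = [CO2*]/α₀ = 1.440×10^-5 / 0.01136 = 1.268 mmol/kg
[CO3²⁻] = α₂·DIC; α₂ = 0.06536, so [CO3²⁻] = 0.06536 × 1.268 = 0.0829 mmol/kg

[CO3²⁻] = 0.0829 mmol/kg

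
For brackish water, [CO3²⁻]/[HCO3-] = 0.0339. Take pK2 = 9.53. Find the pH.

pH = 8.06

From K2 = [H⁺][CO3²⁻]/[HCO3-]:  pH = pK2 + log₁₀([CO3²⁻]/[HCO3-])
log₁₀(0.0339) = -1.470
pH = 9.53 + (-1.470) = 8.06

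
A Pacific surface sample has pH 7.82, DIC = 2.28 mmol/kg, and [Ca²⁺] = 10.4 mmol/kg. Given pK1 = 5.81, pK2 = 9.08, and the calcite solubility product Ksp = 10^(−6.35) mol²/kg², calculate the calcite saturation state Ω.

Ω = 2.74

α₂ = 1 / (1 + [H⁺]/K2 + [H⁺]²/(K1K2)) = 1 / (1 + 10^+1.26 + 10^-0.75)
   = 1 / (1 + 18.197 + 0.17783) = 1/19.375 = 0.05161
[CO3²⁻] = α₂ × DIC = 0.05161 × 2.28 = 0.1177 mmol/kg
Ksp = 10^(−6.35) = 4.467×10^-7
Ω = [Ca²⁺][CO3²⁻]/Ksp = (10.4×10^-3)(1.177×10^-4) / 4.467×10^-7 = 2.74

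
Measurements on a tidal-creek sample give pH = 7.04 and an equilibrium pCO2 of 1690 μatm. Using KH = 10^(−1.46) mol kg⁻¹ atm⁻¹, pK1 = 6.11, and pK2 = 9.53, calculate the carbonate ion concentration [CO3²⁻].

[CO3²⁻] = 1.61 μmol/kg

[CO2*] = KH · pCO2 = 10^(−1.46) × 1690×10^-6 = 5.860×10^-5 mol/kg
α₀ = 1/(1 + K1/[H⁺] + K1K2/[H⁺]²) = 1/(1 + 10^+0.93 + 10^-1.56) = 0.1048
DIC = [CO2*]/α₀ = 5.860×10^-5 / 0.1048 = 0.5590 mmol/kg
[CO3²⁻] = α₂·DIC; α₂ = 0.002887, so [CO3²⁻] = 0.002887 × 0.5590 = 0.00161 mmol/kg = 1.61 μmol/kg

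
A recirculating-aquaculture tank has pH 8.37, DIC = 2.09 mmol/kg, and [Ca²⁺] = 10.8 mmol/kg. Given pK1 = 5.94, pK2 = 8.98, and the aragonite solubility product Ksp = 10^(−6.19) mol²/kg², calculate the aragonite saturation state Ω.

Ω = 6.87

α₂ = 1 / (1 + [H⁺]/K2 + [H⁺]²/(K1K2)) = 1 / (1 + 10^+0.61 + 10^-1.82)
   = 1 / (1 + 4.0738 + 0.015136) = 1/5.0889 = 0.1965
[CO3²⁻] = α₂ × DIC = 0.1965 × 2.09 = 0.4107 mmol/kg
Ksp = 10^(−6.19) = 6.457×10^-7
Ω = [Ca²⁺][CO3²⁻]/Ksp = (10.8×10^-3)(4.107×10^-4) / 6.457×10^-7 = 6.87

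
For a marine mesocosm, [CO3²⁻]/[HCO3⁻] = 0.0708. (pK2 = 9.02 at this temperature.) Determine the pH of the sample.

From K2 = [H⁺][CO3²⁻]/[HCO3⁻]:  pH = pK2 + log₁₀([CO3²⁻]/[HCO3⁻])
log₁₀(0.0708) = -1.150
pH = 9.02 + (-1.150) = 7.87

pH = 7.87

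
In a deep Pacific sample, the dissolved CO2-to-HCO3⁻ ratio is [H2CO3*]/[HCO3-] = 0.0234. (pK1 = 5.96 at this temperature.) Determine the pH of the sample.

pH = 7.59

From K1 = [H⁺][HCO3-]/[H2CO3*]:  pH = pK1 − log₁₀([H2CO3*]/[HCO3-])
log₁₀(0.0234) = -1.631
pH = 5.96 − (-1.631) = 7.59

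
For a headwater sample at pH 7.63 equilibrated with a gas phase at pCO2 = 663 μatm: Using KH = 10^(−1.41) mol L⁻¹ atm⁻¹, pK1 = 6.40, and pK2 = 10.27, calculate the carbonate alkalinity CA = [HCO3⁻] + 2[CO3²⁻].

[CO2*] = KH · pCO2 = 10^(−1.41) × 663×10^-6 = 2.579×10^-5 mol/L
α₀ = 1/(1 + K1/[H⁺] + K1K2/[H⁺]²) = 1/(1 + 10^+1.23 + 10^-1.41) = 0.05549
DIC = [CO2*]/α₀ = 2.579×10^-5 / 0.05549 = 0.4648 mmol/L
CA = (α₁ + 2α₂)·DIC = (0.9424 + 2×0.002159) × 0.4648 = 0.440 mmol/L

CA = 0.440 mmol/L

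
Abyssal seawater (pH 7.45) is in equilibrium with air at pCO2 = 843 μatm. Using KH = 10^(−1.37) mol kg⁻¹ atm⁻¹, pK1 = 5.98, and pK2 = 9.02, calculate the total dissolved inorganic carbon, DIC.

DIC = 1.13 mmol/kg

[CO2*] = KH · pCO2 = 10^(−1.37) × 843×10^-6 = 3.596×10^-5 mol/kg
α₀ = 1/(1 + K1/[H⁺] + K1K2/[H⁺]²) = 1/(1 + 10^+1.47 + 10^-0.10) = 0.03194
DIC = [CO2*]/α₀ = 3.596×10^-5 / 0.03194 = 1.13 mmol/kg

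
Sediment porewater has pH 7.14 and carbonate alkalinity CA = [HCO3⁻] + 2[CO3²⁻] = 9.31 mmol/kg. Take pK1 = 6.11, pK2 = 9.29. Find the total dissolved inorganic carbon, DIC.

CA = [HCO3⁻] + 2[CO3²⁻] = (α₁ + 2α₂)·DIC
At pH 7.14: [H⁺]/K1 = 10^-1.03 = 0.093325, K2/[H⁺] = 10^-2.15 = 0.0070795
α₁ = 1/(1 + 0.093325 + 0.0070795) = 1/1.1004 = 0.9088; α₂ = α₁·K2/[H⁺] = 0.006434
α₁ + 2α₂ = 0.9216
DIC = CA / (α₁ + 2α₂) = 9.31 / 0.9216 = 10.1 mmol/kg

DIC = 10.1 mmol/kg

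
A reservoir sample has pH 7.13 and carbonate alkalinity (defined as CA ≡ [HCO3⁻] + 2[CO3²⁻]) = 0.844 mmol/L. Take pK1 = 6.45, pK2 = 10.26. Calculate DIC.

DIC = 1.02 mmol/L

CA = [HCO3⁻] + 2[CO3²⁻] = (α₁ + 2α₂)·DIC
At pH 7.13: [H⁺]/K1 = 10^-0.68 = 0.20893, K2/[H⁺] = 10^-3.13 = 0.00074131
α₁ = 1/(1 + 0.20893 + 0.00074131) = 1/1.2097 = 0.8267; α₂ = α₁·K2/[H⁺] = 0.0006128
α₁ + 2α₂ = 0.8279
DIC = CA / (α₁ + 2α₂) = 0.844 / 0.8279 = 1.02 mmol/L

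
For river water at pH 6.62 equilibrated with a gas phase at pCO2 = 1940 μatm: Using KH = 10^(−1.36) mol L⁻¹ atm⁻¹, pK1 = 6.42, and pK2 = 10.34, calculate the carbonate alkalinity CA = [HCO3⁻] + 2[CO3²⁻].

[CO2*] = KH · pCO2 = 10^(−1.36) × 1940×10^-6 = 8.468×10^-5 mol/L
α₀ = 1/(1 + K1/[H⁺] + K1K2/[H⁺]²) = 1/(1 + 10^+0.20 + 10^-3.52) = 0.3868
DIC = [CO2*]/α₀ = 8.468×10^-5 / 0.3868 = 0.2189 mmol/L
CA = (α₁ + 2α₂)·DIC = (0.6131 + 2×0.0001168) × 0.2189 = 0.134 mmol/L

CA = 0.134 mmol/L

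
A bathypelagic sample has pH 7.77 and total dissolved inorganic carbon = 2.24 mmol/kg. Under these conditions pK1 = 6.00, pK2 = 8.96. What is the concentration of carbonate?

α₂ = 1 / (1 + [H⁺]/K2 + [H⁺]²/(K1K2)) = 1 / (1 + 10^+1.19 + 10^-0.58)
   = 1 / (1 + 15.488 + 0.26303) = 1/16.751 = 0.05970
[CO3²⁻] = α₂ × DIC = 0.05970 × 2.24 = 0.134 mmol/kg

[CO3²⁻] = 0.134 mmol/kg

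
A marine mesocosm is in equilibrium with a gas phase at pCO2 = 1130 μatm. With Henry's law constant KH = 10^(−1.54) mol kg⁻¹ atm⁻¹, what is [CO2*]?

KH = 10^(−1.54) = 2.884×10^-2 mol kg⁻¹ atm⁻¹
[CO2*] = KH · pCO2 = 2.884×10^-2 × 1130×10^-6 atm = 3.26×10^-5 mol/kg

[CO2*] = 32.6 μmol/kg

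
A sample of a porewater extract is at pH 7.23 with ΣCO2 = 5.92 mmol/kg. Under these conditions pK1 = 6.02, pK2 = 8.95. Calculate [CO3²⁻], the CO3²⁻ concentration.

[CO3²⁻] = 0.104 mmol/kg

α₂ = 1 / (1 + [H⁺]/K2 + [H⁺]²/(K1K2)) = 1 / (1 + 10^+1.72 + 10^+0.51)
   = 1 / (1 + 52.481 + 3.2359) = 1/56.717 = 0.01763
[CO3²⁻] = α₂ × DIC = 0.01763 × 5.92 = 0.104 mmol/kg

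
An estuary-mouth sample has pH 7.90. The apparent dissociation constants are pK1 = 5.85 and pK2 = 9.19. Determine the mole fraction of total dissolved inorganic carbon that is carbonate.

α₂ = 0.0484

α₂ = 1 / (1 + [H⁺]/K2 + [H⁺]²/(K1K2)) = 1 / (1 + 10^+1.29 + 10^-0.76)
   = 1 / (1 + 19.498 + 0.17378) = 1/20.672 = 0.04837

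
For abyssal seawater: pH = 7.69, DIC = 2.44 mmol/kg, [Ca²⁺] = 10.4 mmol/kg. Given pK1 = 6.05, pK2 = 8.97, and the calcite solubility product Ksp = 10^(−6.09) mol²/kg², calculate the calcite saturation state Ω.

Ω = 1.52

α₂ = 1 / (1 + [H⁺]/K2 + [H⁺]²/(K1K2)) = 1 / (1 + 10^+1.28 + 10^-0.36)
   = 1 / (1 + 19.055 + 0.43652) = 1/20.491 = 0.04880
[CO3²⁻] = α₂ × DIC = 0.04880 × 2.44 = 0.1191 mmol/kg
Ksp = 10^(−6.09) = 8.128×10^-7
Ω = [Ca²⁺][CO3²⁻]/Ksp = (10.4×10^-3)(1.191×10^-4) / 8.128×10^-7 = 1.52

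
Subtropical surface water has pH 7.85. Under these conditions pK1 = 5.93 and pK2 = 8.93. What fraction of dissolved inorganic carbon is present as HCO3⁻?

α₁ = 0.913

α₁ = 1 / (1 + [H⁺]/K1 + K2/[H⁺]) = 1 / (1 + 10^-1.92 + 10^-1.08)
   = 1 / (1 + 0.012023 + 0.083176) = 1/1.0952 = 0.9131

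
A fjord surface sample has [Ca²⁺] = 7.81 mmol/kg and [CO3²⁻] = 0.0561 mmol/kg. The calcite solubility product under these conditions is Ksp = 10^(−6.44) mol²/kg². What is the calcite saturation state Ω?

Ω = 1.21

Ksp = 10^(−6.44) = 3.631×10^-7
Ω = [Ca²⁺][CO3²⁻]/Ksp = (7.81×10^-3)(0.0561×10^-3) / 3.631×10^-7 = 1.21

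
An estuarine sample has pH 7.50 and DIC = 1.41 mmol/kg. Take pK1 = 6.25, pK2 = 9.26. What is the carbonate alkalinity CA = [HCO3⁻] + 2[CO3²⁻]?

CA = 1.36 mmol/kg

CA = [HCO3⁻] + 2[CO3²⁻] = (α₁ + 2α₂)·DIC
At pH 7.50: [H⁺]/K1 = 10^-1.25 = 0.056234, K2/[H⁺] = 10^-1.76 = 0.017378
α₁ = 1/(1 + 0.056234 + 0.017378) = 1/1.0736 = 0.9314; α₂ = α₁·K2/[H⁺] = 0.01619
α₁ + 2α₂ = 0.9638
CA = 0.9638 × 1.41 = 1.36 mmol/kg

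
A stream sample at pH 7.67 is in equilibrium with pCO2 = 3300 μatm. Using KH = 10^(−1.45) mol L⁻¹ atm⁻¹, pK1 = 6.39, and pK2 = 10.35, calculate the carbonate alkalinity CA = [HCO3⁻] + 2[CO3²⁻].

[CO2*] = KH · pCO2 = 10^(−1.45) × 3300×10^-6 = 1.171×10^-4 mol/L
α₀ = 1/(1 + K1/[H⁺] + K1K2/[H⁺]²) = 1/(1 + 10^+1.28 + 10^-1.40) = 0.04977
DIC = [CO2*]/α₀ = 1.171×10^-4 / 0.04977 = 2.353 mmol/L
CA = (α₁ + 2α₂)·DIC = (0.9483 + 2×0.001981) × 2.353 = 2.24 mmol/L

CA = 2.24 mmol/L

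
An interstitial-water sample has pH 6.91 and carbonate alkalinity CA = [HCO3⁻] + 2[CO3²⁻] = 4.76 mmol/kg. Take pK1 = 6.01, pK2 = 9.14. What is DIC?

CA = [HCO3⁻] + 2[CO3²⁻] = (α₁ + 2α₂)·DIC
At pH 6.91: [H⁺]/K1 = 10^-0.90 = 0.12589, K2/[H⁺] = 10^-2.23 = 0.0058884
α₁ = 1/(1 + 0.12589 + 0.0058884) = 1/1.1318 = 0.8836; α₂ = α₁·K2/[H⁺] = 0.005203
α₁ + 2α₂ = 0.8940
DIC = CA / (α₁ + 2α₂) = 4.76 / 0.8940 = 5.32 mmol/kg

DIC = 5.32 mmol/kg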